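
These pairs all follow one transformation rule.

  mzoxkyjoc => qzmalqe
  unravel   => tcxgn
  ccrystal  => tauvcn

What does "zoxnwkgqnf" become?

zpymisph

The transformation: shift every letter 2 places forward in the alphabet (wrapping around), then delete the first 2 characters.
For "zoxnwkgqnf", step one produces "bqzpymisph"; step two turns that into "zpymisph".
(Check on "ccrystal": → "eetauvcn" → "tauvcn" ✓)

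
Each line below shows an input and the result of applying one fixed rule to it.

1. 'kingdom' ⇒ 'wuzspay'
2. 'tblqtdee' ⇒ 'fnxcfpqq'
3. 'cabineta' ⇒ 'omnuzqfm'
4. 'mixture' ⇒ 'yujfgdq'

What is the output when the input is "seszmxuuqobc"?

What's happening: shift every letter 12 places forward in the alphabet (wrapping around).
Applying that to "seszmxuuqobc" gives "eqelyjggcano".

eqelyjggcano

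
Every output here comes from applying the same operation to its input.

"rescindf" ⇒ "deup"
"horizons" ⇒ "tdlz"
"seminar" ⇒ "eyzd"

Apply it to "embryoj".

The transformation: shift every letter 12 places forward in the alphabet (wrapping around), then keep every other character starting from the first (positions 1st, 3rd, 5th, ...).
On "embryoj": the first step gives "qyndkav", and the second then gives "qnkv".

qnkv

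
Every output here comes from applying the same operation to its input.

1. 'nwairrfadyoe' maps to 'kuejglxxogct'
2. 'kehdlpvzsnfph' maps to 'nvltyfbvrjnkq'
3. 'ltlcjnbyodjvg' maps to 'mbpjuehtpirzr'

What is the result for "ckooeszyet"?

zkefykuuqi

Rule — reverse the string, then shift every letter 6 places forward in the alphabet (wrapping around).
Doing the same to "ckooeszyet": "zkefykuuqi".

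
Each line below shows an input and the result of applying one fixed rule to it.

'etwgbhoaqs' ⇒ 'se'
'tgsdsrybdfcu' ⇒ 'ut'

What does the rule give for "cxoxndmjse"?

The pattern: move the last character to the front, then keep only the first 2 characters.
On "cxoxndmjse": the first step gives "ecxoxndmjs", and the second then gives "ec".

ec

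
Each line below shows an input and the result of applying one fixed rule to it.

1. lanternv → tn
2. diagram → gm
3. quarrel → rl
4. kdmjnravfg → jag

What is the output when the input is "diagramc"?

gm

The rule is to move the first character to the end, then keep one character in every 3, starting at position 3 (positions 3rd, 6th, 9th, ...).
For "diagramc", step one produces "iagramcd"; step two turns that into "gm".
(Check on "kdmjnravfg": → "dmjnravfgk" → "jag" ✓)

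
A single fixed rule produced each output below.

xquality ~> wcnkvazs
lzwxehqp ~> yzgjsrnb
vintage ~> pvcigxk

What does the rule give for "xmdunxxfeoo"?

fwpzzhgqqzo

What's happening: move the first 2 characters to the end (rotate left by 2), then shift every letter 2 places forward in the alphabet (wrapping around).
Starting from "xmdunxxfeoo": after the first operation, "dunxxfeooxm"; after the second, "fwpzzhgqqzo".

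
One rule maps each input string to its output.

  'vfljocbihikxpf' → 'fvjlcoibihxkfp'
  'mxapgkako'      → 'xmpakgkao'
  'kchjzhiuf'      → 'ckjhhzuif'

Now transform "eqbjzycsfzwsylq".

qejbyzsczfswlyq

The transformation: swap each adjacent pair of characters (1↔2, 3↔4, ...).
"eqbjzycsfzwsylq" → "qejbyzsczfswlyq".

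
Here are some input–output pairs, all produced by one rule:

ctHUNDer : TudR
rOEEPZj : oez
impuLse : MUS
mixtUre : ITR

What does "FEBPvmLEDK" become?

In each case the input is transformed by: flip the case of every letter, then keep every other character starting from the second (positions 2nd, 4th, 6th, ...).
On "FEBPvmLEDK": the first step gives "febpVMledk", and the second then gives "epMek".

epMek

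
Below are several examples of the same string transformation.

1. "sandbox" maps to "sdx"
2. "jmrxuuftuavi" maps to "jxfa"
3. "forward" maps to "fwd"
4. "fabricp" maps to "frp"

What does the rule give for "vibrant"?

vrt

What's happening: keep one character in every 3, starting at position 1 (positions 1st, 4th, 7th, ...).
On "vibrant" that produces "vrt".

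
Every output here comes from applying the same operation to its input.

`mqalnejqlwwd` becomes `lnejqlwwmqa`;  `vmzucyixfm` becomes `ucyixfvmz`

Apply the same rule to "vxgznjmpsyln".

Rule — delete the last character, then move the first 3 characters to the end (rotate left by 3).
For "vxgznjmpsyln" the result is "znjmpsylvxg".
(Check on "mqalnejqlwwd": → "mqalnejqlww" → "lnejqlwwmqa" ✓)

znjmpsylvxg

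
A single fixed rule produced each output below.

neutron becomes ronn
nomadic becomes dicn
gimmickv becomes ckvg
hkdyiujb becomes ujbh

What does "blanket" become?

ketb

The rule is to move the first character to the end, then keep only the last 4 characters.
For "blanket", step one produces "lanketb"; step two turns that into "ketb".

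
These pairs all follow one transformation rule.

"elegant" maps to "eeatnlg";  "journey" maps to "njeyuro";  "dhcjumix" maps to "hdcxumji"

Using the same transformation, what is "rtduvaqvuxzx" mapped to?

In each case the input is transformed by: sort the characters into reverse alphabetical order, then move the last 3 characters to the front (rotate right by 3).
Applying that to "rtduvaqvuxzx" gives "qdazxxvvuutr".

qdazxxvvuutr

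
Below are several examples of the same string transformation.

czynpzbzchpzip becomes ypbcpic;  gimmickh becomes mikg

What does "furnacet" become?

In each case the input is transformed by: move the first 2 characters to the end (rotate left by 2), then keep every other character starting from the first (positions 1st, 3rd, 5th, ...).
"furnacet" → "rnacetfu" → "raef".

raef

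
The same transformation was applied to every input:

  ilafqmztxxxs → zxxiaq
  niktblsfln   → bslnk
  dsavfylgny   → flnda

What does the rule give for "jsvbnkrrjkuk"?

rjujvn

The pattern: keep every other character starting from the first (positions 1st, 3rd, 5th, ...), then move the last 3 characters to the front (rotate right by 3).
For "jsvbnkrrjkuk", step one produces "jvnrju"; step two turns that into "rjujvn".
(Check on "dsavfylgny": → "dafln" → "flnda" ✓)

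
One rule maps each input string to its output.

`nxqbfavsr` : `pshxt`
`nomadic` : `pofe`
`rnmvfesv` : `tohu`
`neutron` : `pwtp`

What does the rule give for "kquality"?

mwnv

What's happening: shift every letter 2 places forward in the alphabet (wrapping around), then keep every other character starting from the first (positions 1st, 3rd, 5th, ...).
So "kquality" becomes "mwnv".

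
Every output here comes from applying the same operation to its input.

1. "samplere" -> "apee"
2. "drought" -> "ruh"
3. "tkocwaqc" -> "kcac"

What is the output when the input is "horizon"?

The pattern: keep every other character starting from the second (positions 2nd, 4th, 6th, ...).
"horizon" → "oio".

oio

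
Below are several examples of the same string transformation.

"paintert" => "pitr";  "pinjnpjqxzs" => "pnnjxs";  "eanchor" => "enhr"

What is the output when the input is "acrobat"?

arbt

Each output is the input with this applied: keep every other character starting from the first (positions 1st, 3rd, 5th, ...).
On "acrobat" that produces "arbt".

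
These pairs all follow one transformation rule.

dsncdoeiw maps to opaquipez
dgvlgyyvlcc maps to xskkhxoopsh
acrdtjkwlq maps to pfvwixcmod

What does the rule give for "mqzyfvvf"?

krhhrycl

Each output is the input with this applied: move the first 3 characters to the end (rotate left by 3), then shift every letter 12 places forward in the alphabet (wrapping around).
Working it through for "mqzyfvvf": intermediate "yfvvfmqz", final "krhhrycl".
(Check on "acrdtjkwlq": → "dtjkwlqacr" → "pfvwixcmod" ✓)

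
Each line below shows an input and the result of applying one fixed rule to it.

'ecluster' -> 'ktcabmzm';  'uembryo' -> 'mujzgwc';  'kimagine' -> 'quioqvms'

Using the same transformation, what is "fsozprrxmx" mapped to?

The transformation: move the first character to the end, then shift every letter 8 places forward in the alphabet (wrapping around).
For "fsozprrxmx", step one produces "sozprrxmxf"; step two turns that into "awhxzzfufn".

awhxzzfufn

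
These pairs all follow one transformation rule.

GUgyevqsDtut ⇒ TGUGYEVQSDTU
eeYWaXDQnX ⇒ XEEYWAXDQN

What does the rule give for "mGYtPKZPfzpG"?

In each case the input is transformed by: move the last character to the front, then convert every letter to uppercase.
For "mGYtPKZPfzpG", step one produces "GmGYtPKZPfzp"; step two turns that into "GMGYTPKZPFZP".

GMGYTPKZPFZP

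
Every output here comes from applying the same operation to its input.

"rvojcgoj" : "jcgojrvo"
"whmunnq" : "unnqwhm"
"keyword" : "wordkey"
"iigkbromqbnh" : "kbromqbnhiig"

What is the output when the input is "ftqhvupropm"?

hvupropmftq

Each output is the input with this applied: move the first 3 characters to the end (rotate left by 3).
On "ftqhvupropm" that produces "hvupropmftq".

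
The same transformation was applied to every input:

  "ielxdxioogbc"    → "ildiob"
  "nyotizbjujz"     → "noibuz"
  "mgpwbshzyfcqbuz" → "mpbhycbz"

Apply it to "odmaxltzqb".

The pattern: keep every other character starting from the first (positions 1st, 3rd, 5th, ...).
Doing the same to "odmaxltzqb": "omxtq".

omxtq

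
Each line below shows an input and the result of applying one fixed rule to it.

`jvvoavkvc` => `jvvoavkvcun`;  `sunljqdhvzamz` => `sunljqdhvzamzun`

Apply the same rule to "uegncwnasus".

uegncwnasusun

The pattern: append "un".
Doing the same to "uegncwnasus": "uegncwnasusun".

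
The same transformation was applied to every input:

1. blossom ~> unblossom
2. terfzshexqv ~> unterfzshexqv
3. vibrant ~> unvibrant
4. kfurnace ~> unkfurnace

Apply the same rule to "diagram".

What's happening: prepend "un".
On "diagram" that produces "undiagram".

undiagram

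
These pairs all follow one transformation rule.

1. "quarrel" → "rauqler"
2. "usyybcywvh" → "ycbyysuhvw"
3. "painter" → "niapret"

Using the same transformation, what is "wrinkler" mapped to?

In each case the input is transformed by: reverse the string, then move the first 3 characters to the end (rotate left by 3).
On "wrinkler": the first step gives "relknirw", and the second then gives "knirwrel".

knirwrel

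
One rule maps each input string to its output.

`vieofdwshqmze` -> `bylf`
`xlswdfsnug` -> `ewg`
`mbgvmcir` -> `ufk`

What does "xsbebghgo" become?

luz

Rule — keep one character in every 3, starting at position 2 (positions 2nd, 5th, 8th, ...), then shift every letter 7 places backward in the alphabet (wrapping around).
"xsbebghgo" → "sbg" → "luz".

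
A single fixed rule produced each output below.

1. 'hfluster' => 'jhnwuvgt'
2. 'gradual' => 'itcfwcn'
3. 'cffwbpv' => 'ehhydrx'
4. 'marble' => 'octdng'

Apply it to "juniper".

Each output is the input with this applied: shift every letter 2 places forward in the alphabet (wrapping around).
On "juniper" that produces "lwpkrgt".

lwpkrgt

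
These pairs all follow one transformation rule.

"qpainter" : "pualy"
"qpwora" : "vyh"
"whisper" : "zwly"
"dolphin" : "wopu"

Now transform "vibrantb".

The pattern: delete the first 3 characters, then shift every letter 7 places forward in the alphabet (wrapping around).
Working it through for "vibrantb": intermediate "rantb", final "yhuai".

yhuai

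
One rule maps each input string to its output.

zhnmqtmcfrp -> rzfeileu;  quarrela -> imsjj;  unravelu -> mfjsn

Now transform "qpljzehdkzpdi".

ihdbrwzvcr

The transformation: delete the last 3 characters, then shift every letter 8 places backward in the alphabet (wrapping around).
Working it through for "qpljzehdkzpdi": intermediate "qpljzehdkz", final "ihdbrwzvcr".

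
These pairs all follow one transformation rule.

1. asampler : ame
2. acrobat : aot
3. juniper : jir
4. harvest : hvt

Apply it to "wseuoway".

Rule — keep one character in every 3, starting at position 1 (positions 1st, 4th, 7th, ...).
For "wseuoway" the result is "wua".

wua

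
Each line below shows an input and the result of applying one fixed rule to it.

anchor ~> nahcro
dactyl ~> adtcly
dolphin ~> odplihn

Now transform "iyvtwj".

yitvjw

The rule is to swap each adjacent pair of characters (1↔2, 3↔4, ...).
On "iyvtwj" that produces "yitvjw".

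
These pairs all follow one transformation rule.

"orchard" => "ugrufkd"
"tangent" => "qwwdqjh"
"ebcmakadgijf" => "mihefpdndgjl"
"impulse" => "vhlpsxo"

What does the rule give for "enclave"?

What's happening: move the last 2 characters to the front (rotate right by 2), then shift every letter 3 places forward in the alphabet (wrapping around).
So "enclave" becomes "yhhqfod".

yhhqfod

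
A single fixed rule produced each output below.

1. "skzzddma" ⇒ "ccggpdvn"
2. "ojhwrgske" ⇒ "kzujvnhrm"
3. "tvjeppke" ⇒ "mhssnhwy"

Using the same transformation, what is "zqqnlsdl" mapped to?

In each case the input is transformed by: shift every letter 3 places forward in the alphabet (wrapping around), then move the first 2 characters to the end (rotate left by 2).
Applying that to "zqqnlsdl" gives "tqovgoct".

tqovgoct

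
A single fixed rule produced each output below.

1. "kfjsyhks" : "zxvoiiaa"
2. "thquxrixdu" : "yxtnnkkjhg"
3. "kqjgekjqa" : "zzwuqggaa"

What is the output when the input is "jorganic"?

zywsqhed

The transformation: shift every letter 10 places backward in the alphabet (wrapping around), then sort the characters into reverse alphabetical order.
"jorganic" → "zehwqdys" → "zywsqhed".
(Check on "kqjgekjqa": → "agzwuazgq" → "zzwuqggaa" ✓)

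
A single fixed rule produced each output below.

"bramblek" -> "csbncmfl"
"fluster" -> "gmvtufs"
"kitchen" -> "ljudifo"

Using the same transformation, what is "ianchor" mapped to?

jbodips

Rule — shift every letter 1 place forward in the alphabet (wrapping around).
"ianchor" → "jbodips".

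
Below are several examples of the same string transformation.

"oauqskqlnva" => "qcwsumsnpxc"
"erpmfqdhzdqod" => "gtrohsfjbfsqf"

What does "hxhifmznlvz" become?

Rule — shift every letter 2 places forward in the alphabet (wrapping around).
So "hxhifmznlvz" becomes "jzjkhobpnxb".

jzjkhobpnxb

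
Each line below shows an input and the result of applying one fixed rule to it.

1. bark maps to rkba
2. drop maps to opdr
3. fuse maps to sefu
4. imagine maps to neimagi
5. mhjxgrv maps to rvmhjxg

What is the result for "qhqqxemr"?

The pattern: move the last 2 characters to the front (rotate right by 2).
Applying that to "qhqqxemr" gives "mrqhqqxe".

mrqhqqxe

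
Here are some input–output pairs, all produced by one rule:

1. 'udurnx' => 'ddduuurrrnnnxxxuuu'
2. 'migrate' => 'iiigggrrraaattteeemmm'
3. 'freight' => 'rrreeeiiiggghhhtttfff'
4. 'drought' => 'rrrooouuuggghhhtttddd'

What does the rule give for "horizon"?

Rule — repeat every character 3 times, then move the first 3 characters to the end (rotate left by 3).
"horizon" → "hhhooorrriiizzzooonnn" → "ooorrriiizzzooonnnhhh".

ooorrriiizzzooonnnhhh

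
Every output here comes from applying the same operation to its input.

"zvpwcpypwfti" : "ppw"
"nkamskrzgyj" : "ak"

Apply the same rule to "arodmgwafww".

The transformation: keep one character in every 3, starting at position 3 (positions 3rd, 6th, 9th, ...), then delete the last character.
On "arodmgwafww": the first step gives "ogf", and the second then gives "og".
(Check on "nkamskrzgyj": → "akg" → "ak" ✓)

og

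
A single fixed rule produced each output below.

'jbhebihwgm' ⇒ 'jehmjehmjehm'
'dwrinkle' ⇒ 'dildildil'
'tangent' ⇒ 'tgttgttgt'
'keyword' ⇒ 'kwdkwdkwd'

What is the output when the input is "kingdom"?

Looking at the pairs, the operation is to keep one character in every 3, starting at position 1 (positions 1st, 4th, 7th, ...), then write the whole string 3 times in a row.
Starting from "kingdom": after the first operation, "kgm"; after the second, "kgmkgmkgm".

kgmkgmkgm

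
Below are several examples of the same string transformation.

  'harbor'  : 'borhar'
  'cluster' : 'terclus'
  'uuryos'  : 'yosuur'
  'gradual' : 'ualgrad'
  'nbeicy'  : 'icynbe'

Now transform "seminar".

The transformation: move the last 3 characters to the front (rotate right by 3).
On "seminar" that produces "narsemi".

narsemi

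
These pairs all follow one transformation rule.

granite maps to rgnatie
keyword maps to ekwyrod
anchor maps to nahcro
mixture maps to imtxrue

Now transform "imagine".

miganie

Each output is the input with this applied: swap each adjacent pair of characters (1↔2, 3↔4, ...).
Doing the same to "imagine": "miganie".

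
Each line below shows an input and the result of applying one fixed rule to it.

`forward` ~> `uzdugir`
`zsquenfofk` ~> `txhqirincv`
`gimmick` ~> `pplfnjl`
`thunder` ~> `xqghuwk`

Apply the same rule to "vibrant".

eudqwyl

Looking at the pairs, the operation is to move the first 2 characters to the end (rotate left by 2), then shift every letter 3 places forward in the alphabet (wrapping around).
Starting from "vibrant": after the first operation, "brantvi"; after the second, "eudqwyl".
(Check on "zsquenfofk": → "quenfofkzs" → "txhqirincv" ✓)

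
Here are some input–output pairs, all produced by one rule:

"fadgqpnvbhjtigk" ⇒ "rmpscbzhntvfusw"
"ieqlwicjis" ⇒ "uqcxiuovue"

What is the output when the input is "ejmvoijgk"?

qvyhauvsw

Each output is the input with this applied: shift every letter 12 places forward in the alphabet (wrapping around).
Doing the same to "ejmvoijgk": "qvyhauvsw".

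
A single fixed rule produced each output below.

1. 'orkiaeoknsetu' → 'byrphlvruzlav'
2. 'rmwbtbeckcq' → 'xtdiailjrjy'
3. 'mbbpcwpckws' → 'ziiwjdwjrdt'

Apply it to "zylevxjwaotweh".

ofslceqdhvadlg

Rule — swap the first and last characters, then shift every letter 7 places forward in the alphabet (wrapping around).
On "zylevxjwaotweh": the first step gives "hylevxjwaotwez", and the second then gives "ofslceqdhvadlg".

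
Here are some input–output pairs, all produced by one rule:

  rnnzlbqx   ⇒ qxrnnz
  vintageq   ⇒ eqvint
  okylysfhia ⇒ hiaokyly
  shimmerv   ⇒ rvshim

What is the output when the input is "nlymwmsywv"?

ywvnlymw

Rule — swap the front and back halves of the string, then delete the first 2 characters.
Doing the same to "nlymwmsywv": "ywvnlymw".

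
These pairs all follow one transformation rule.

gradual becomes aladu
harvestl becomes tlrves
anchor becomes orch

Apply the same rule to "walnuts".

What's happening: delete the first 2 characters, then move the last 2 characters to the front (rotate right by 2).
On "walnuts" that produces "tslnu".

tslnu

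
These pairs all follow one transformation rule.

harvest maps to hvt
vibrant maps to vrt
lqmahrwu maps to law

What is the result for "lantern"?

The pattern: keep one character in every 3, starting at position 1 (positions 1st, 4th, 7th, ...).
For "lantern" the result is "ltn".

ltn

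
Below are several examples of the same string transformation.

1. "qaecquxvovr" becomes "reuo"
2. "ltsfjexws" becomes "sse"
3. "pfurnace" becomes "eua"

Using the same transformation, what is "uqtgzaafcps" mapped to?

stac

The transformation: move the last character to the front, then keep one character in every 3, starting at position 1 (positions 1st, 4th, 7th, ...).
Starting from "uqtgzaafcps": after the first operation, "suqtgzaafcp"; after the second, "stac".
(Check on "pfurnace": → "epfurnac" → "eua" ✓)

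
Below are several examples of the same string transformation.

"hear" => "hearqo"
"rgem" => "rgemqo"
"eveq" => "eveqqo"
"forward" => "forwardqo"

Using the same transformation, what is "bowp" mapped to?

Looking at the pairs, the operation is to append "qo".
Doing the same to "bowp": "bowpqo".

bowpqo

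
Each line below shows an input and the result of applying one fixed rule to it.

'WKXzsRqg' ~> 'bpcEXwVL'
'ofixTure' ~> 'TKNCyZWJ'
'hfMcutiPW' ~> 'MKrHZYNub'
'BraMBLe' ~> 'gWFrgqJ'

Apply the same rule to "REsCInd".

Looking at the pairs, the operation is to flip the case of every letter, then shift every letter 5 places forward in the alphabet (wrapping around).
For "REsCInd", step one produces "reSciND"; step two turns that into "wjXhnSI".

wjXhnSI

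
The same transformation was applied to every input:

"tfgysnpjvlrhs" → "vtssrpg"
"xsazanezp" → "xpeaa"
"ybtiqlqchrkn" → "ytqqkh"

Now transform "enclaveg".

eeca

Each output is the input with this applied: keep every other character starting from the first (positions 1st, 3rd, 5th, ...), then sort the characters into reverse alphabetical order.
"enclaveg" → "eeca".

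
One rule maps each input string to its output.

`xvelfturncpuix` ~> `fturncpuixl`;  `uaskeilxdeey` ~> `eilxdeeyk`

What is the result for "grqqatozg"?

Each output is the input with this applied: delete the first 3 characters, then move the first character to the end.
Applying that to "grqqatozg" gives "atozgq".
(Check on "xvelfturncpuix": → "lfturncpuix" → "fturncpuixl" ✓)

atozgq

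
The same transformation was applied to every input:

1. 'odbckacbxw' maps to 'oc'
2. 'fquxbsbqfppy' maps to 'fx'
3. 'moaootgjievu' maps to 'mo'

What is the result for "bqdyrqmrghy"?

The rule is to keep one character in every 3, starting at position 1 (positions 1st, 4th, 7th, ...), then delete the last 2 characters.
Working it through for "bqdyrqmrghy": intermediate "bymh", final "by".
(Check on "odbckacbxw": → "occw" → "oc" ✓)

by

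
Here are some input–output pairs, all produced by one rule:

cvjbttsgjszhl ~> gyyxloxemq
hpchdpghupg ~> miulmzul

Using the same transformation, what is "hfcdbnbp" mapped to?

igsgu

The rule is to shift every letter 5 places forward in the alphabet (wrapping around), then delete the first 3 characters.
For "hfcdbnbp", step one produces "mkhigsgu"; step two turns that into "igsgu".
(Check on "cvjbttsgjszhl": → "haogyyxloxemq" → "gyyxloxemq" ✓)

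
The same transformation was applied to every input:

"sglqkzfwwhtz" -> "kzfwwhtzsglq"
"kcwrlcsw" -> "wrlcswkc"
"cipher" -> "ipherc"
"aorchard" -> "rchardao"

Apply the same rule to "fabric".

What's happening: move the last 2 characters to the front (rotate right by 2), then swap the front and back halves of the string.
For "fabric", step one produces "icfabr"; step two turns that into "abricf".

abricf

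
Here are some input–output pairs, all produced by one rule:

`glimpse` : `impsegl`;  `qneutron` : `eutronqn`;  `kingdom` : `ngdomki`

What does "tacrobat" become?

crobatta

In each case the input is transformed by: move the first 2 characters to the end (rotate left by 2).
For "tacrobat" the result is "crobatta".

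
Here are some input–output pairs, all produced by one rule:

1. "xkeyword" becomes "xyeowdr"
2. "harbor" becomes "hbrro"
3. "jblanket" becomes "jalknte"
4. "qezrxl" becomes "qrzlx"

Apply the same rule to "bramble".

bmalbe

In each case the input is transformed by: swap each adjacent pair of characters (1↔2, 3↔4, ...), then delete the first character.
"bramble" → "rbmalbe" → "bmalbe".
(Check on "harbor": → "ahbrro" → "hbrro" ✓)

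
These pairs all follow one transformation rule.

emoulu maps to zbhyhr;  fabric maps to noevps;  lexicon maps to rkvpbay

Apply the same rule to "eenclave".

rapynirr

The pattern: shift every letter 13 places forward in the alphabet (wrapping around) — i.e. ROT13, then move the first character to the end.
Starting from "eenclave": after the first operation, "rrapynir"; after the second, "rapynirr".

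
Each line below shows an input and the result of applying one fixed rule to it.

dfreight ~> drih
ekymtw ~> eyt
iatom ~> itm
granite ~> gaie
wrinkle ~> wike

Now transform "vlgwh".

vgh

The pattern: keep every other character starting from the first (positions 1st, 3rd, 5th, ...).
On "vlgwh" that produces "vgh".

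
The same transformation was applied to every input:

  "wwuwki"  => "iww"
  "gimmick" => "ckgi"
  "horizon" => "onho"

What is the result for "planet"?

tpl

In each case the input is transformed by: move the first 2 characters to the end (rotate left by 2), then delete the first 3 characters.
For "planet", step one produces "anetpl"; step two turns that into "tpl".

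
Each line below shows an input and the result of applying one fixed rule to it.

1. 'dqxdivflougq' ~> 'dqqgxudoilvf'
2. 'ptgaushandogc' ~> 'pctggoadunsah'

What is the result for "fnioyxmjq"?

In each case the input is transformed by: take characters alternately from the front and the back (1st, last, 2nd, 2nd-last, ...).
On "fnioyxmjq" that produces "fqnjimoxy".

fqnjimoxy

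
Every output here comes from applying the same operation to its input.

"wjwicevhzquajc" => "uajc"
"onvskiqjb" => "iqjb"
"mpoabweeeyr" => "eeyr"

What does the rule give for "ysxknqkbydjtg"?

The pattern: keep only the last 4 characters.
For "ysxknqkbydjtg" the result is "djtg".

djtg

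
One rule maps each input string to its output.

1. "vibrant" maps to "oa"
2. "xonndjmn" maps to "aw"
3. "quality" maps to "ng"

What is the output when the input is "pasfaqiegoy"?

Rule — keep one character in every 3, starting at position 3 (positions 3rd, 6th, 9th, ...), then shift every letter 13 places forward in the alphabet (wrapping around) — i.e. ROT13.
Working it through for "pasfaqiegoy": intermediate "sqg", final "fdt".
(Check on "quality": → "at" → "ng" ✓)

fdt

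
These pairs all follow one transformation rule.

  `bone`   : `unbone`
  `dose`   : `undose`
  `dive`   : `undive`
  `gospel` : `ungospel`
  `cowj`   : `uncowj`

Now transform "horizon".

The pattern: prepend "un".
For "horizon" the result is "unhorizon".

unhorizon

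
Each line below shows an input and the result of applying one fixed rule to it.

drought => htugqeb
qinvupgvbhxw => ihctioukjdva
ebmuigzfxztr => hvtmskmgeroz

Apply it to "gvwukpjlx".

The pattern: move the first 3 characters to the end (rotate left by 3), then shift every letter 13 places forward in the alphabet (wrapping around) — i.e. ROT13.
Starting from "gvwukpjlx": after the first operation, "ukpjlxgvw"; after the second, "hxcwyktij".

hxcwyktij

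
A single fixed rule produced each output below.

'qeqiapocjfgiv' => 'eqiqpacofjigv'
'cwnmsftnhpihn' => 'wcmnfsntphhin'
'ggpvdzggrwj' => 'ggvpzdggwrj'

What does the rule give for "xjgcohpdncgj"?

jxcghodpcnjg

The rule is to swap each adjacent pair of characters (1↔2, 3↔4, ...).
So "xjgcohpdncgj" becomes "jxcghodpcnjg".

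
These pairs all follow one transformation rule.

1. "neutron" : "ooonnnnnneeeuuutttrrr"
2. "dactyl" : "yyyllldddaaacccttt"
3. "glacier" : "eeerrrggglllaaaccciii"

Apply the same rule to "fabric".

The transformation: move the last 2 characters to the front (rotate right by 2), then repeat every character 3 times.
For "fabric" the result is "iiicccfffaaabbbrrr".

iiicccfffaaabbbrrr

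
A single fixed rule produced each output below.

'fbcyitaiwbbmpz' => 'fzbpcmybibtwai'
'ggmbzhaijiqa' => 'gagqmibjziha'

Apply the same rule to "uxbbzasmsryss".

usxsbybrzsams

The rule is to take characters alternately from the front and the back (1st, last, 2nd, 2nd-last, ...).
Applying that to "uxbbzasmsryss" gives "usxsbybrzsams".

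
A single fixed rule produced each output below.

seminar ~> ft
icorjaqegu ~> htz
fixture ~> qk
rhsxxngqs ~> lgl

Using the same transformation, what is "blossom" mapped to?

hh

Each output is the input with this applied: shift every letter 7 places backward in the alphabet (wrapping around), then keep one character in every 3, starting at position 3 (positions 3rd, 6th, 9th, ...).
For "blossom", step one produces "uehllhf"; step two turns that into "hh".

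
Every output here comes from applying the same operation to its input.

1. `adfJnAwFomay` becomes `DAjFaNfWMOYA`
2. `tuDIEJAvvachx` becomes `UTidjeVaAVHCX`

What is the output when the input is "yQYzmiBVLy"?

Rule — flip the case of every letter, then swap each adjacent pair of characters (1↔2, 3↔4, ...).
Applying both steps to "yQYzmiBVLy": "YqyZMIbvlY", then "qYZyIMvbYl".

qYZyIMvbYl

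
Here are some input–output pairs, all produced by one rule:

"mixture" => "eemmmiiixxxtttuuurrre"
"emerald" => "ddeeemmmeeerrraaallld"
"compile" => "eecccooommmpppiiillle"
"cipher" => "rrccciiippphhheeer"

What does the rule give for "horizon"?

nnhhhooorrriiizzzooon

Each output is the input with this applied: repeat every character 3 times, then move the last 2 characters to the front (rotate right by 2).
So "horizon" becomes "nnhhhooorrriiizzzooon".
(Check on "mixture": → "mmmiiixxxtttuuurrreee" → "eemmmiiixxxtttuuurrre" ✓)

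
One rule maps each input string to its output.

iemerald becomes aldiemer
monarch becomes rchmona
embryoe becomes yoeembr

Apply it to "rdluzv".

Looking at the pairs, the operation is to move the last 3 characters to the front (rotate right by 3).
On "rdluzv" that produces "uzvrdl".

uzvrdl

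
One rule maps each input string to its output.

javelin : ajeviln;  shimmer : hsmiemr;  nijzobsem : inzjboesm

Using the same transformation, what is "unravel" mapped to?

nuarevl

Looking at the pairs, the operation is to swap each adjacent pair of characters (1↔2, 3↔4, ...).
On "unravel" that produces "nuarevl".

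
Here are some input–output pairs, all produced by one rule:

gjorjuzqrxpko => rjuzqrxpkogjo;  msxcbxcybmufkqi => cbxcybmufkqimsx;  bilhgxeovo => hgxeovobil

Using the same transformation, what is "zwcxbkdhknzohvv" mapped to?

Looking at the pairs, the operation is to move the first 3 characters to the end (rotate left by 3).
On "zwcxbkdhknzohvv" that produces "xbkdhknzohvvzwc".

xbkdhknzohvvzwc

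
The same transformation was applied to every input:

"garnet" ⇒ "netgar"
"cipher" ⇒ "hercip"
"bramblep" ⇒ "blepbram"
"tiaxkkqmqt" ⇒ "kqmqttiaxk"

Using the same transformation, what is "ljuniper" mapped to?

Rule — swap the front and back halves of the string.
On "ljuniper" that produces "iperljun".

iperljun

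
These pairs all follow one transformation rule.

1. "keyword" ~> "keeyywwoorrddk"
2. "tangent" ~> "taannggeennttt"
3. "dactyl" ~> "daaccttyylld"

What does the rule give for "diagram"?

The pattern: double every character, then move the first character to the end.
"diagram" → "diiaaggrraammd".

diiaaggrraammd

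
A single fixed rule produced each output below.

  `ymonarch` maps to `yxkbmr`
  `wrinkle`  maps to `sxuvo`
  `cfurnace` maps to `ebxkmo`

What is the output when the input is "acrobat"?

Looking at the pairs, the operation is to delete the first 2 characters, then shift every letter 10 places forward in the alphabet (wrapping around).
Doing the same to "acrobat": "bylkd".

bylkd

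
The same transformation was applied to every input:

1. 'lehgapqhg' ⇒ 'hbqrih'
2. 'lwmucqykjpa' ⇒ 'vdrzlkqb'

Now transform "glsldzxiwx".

meayjxy

Looking at the pairs, the operation is to delete the first 3 characters, then shift every letter 1 place forward in the alphabet (wrapping around).
"glsldzxiwx" → "ldzxiwx" → "meayjxy".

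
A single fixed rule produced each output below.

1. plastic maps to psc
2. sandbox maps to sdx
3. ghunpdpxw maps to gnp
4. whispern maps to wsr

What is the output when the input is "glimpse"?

gme

The pattern: keep one character in every 3, starting at position 1 (positions 1st, 4th, 7th, ...).
For "glimpse" the result is "gme".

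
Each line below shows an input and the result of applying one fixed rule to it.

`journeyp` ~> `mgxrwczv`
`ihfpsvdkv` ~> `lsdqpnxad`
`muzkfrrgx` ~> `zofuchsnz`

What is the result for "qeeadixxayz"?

Rule — shift every letter 8 places forward in the alphabet (wrapping around), then move the last 3 characters to the front (rotate right by 3).
Doing the same to "qeeadixxayz": "ighymmilqff".

ighymmilqff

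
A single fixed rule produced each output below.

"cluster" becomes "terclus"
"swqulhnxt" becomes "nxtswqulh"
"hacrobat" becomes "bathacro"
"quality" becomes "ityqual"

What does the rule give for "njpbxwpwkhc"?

The rule is to move the last 3 characters to the front (rotate right by 3).
Doing the same to "njpbxwpwkhc": "khcnjpbxwpw".

khcnjpbxwpw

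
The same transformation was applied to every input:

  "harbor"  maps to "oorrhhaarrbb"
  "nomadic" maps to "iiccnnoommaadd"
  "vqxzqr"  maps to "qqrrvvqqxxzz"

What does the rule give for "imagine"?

nneeiimmaaggii

Rule — move the last 2 characters to the front (rotate right by 2), then double every character.
On "imagine": the first step gives "neimagi", and the second then gives "nneeiimmaaggii".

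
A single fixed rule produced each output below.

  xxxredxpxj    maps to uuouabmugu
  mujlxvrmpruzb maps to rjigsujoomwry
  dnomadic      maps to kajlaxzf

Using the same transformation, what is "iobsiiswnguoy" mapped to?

The transformation: swap each adjacent pair of characters (1↔2, 3↔4, ...), then shift every letter 3 places backward in the alphabet (wrapping around).
For "iobsiiswnguoy", step one produces "oisbiiwsgnouy"; step two turns that into "lfpyfftpdklrv".

lfpyfftpdklrv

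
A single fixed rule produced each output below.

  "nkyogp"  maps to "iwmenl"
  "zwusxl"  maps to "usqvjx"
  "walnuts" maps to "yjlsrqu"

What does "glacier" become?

Rule — move the first character to the end, then shift every letter 2 places backward in the alphabet (wrapping around).
For "glacier", step one produces "lacierg"; step two turns that into "jyagcpe".

jyagcpe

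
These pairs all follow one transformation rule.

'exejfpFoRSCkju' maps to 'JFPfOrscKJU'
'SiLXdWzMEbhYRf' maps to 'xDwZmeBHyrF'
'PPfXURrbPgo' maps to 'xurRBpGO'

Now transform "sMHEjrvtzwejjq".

Each output is the input with this applied: flip the case of every letter, then delete the first 3 characters.
On "sMHEjrvtzwejjq": the first step gives "SmheJRVTZWEJJQ", and the second then gives "eJRVTZWEJJQ".

eJRVTZWEJJQ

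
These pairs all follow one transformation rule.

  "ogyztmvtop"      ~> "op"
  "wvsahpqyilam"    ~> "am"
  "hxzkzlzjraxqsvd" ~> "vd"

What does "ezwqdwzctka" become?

ka

What's happening: keep only the last 2 characters.
For "ezwqdwzctka" the result is "ka".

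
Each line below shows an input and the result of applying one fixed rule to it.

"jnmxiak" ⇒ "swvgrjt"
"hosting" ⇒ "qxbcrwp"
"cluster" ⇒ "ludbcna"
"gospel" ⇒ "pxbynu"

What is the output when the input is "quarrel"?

zdjaanu

Each output is the input with this applied: shift every letter 9 places forward in the alphabet (wrapping around).
Applying that to "quarrel" gives "zdjaanu".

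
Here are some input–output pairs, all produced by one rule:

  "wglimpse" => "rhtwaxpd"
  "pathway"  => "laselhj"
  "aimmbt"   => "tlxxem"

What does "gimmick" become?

In each case the input is transformed by: shift every letter 11 places forward in the alphabet (wrapping around), then swap each adjacent pair of characters (1↔2, 3↔4, ...).
"gimmick" → "rtxxtnv" → "trxxntv".

trxxntv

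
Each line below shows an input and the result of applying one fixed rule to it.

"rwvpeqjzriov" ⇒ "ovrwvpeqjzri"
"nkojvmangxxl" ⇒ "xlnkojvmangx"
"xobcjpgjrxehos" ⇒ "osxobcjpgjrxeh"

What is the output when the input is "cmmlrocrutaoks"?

kscmmlrocrutao

The transformation: move the last 2 characters to the front (rotate right by 2).
So "cmmlrocrutaoks" becomes "kscmmlrocrutao".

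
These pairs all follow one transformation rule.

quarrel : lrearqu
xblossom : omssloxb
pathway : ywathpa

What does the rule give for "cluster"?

The rule is to swap each adjacent pair of characters (1↔2, 3↔4, ...), then reverse the string.
Starting from "cluster": after the first operation, "lcsuetr"; after the second, "rteuscl".
(Check on "xblossom": → "bxolssmo" → "omssloxb" ✓)

rteuscl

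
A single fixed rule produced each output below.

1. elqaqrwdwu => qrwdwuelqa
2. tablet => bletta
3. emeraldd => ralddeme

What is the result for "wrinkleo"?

nkleowri

Each output is the input with this applied: move the last character to the front, then swap the front and back halves of the string.
Working it through for "wrinkleo": intermediate "owrinkle", final "nkleowri".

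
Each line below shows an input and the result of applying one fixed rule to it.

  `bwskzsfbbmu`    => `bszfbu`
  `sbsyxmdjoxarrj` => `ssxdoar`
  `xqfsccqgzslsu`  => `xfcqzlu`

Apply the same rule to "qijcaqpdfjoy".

Each output is the input with this applied: keep every other character starting from the first (positions 1st, 3rd, 5th, ...).
So "qijcaqpdfjoy" becomes "qjapfo".

qjapfo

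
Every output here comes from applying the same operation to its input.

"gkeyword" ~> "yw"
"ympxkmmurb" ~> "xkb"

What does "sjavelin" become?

What's happening: swap each adjacent pair of characters (1↔2, 3↔4, ...), then keep one character in every 3, starting at position 3 (positions 3rd, 6th, 9th, ...).
"sjavelin" → "jsvaleni" → "ve".

ve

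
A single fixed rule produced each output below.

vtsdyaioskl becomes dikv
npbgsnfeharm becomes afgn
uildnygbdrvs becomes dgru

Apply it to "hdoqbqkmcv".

Looking at the pairs, the operation is to keep one character in every 3, starting at position 1 (positions 1st, 4th, 7th, ...), then sort the characters into alphabetical order.
Applying both steps to "hdoqbqkmcv": "hqkv", then "hkqv".
(Check on "npbgsnfeharm": → "ngfa" → "afgn" ✓)

hkqv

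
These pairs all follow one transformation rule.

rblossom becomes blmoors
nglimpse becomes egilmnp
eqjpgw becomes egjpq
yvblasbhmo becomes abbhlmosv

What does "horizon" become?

The pattern: sort the characters into alphabetical order, then delete the last character.
Applying both steps to "horizon": "hinoorz", then "hinoor".
(Check on "eqjpgw": → "egjpqw" → "egjpq" ✓)

hinoor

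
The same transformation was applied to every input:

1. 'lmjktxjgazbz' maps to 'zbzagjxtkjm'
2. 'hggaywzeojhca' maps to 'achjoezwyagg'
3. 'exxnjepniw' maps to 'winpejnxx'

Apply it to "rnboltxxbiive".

eviibxxtlobn

In each case the input is transformed by: reverse the string, then delete the last character.
For "rnboltxxbiive", step one produces "eviibxxtlobnr"; step two turns that into "eviibxxtlobn".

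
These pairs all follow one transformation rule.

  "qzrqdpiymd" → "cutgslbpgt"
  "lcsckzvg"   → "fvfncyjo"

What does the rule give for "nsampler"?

Rule — shift every letter 3 places forward in the alphabet (wrapping around), then move the first character to the end.
"nsampler" → "qvdpsohu" → "vdpsohuq".
(Check on "qzrqdpiymd": → "tcutgslbpg" → "cutgslbpgt" ✓)

vdpsohuq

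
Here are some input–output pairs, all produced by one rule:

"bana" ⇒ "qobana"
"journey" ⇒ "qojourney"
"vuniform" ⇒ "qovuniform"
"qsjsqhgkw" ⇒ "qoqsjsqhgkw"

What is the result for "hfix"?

Each output is the input with this applied: prepend "qo".
On "hfix" that produces "qohfix".

qohfix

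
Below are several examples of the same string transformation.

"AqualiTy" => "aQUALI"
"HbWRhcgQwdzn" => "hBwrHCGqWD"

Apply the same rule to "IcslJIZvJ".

iCSLjiz

What's happening: flip the case of every letter, then delete the last 2 characters.
On "IcslJIZvJ": the first step gives "iCSLjizVj", and the second then gives "iCSLjiz".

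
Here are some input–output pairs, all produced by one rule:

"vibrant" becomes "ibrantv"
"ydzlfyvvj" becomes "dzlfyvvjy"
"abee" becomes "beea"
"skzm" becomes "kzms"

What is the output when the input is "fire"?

The rule is to move the first character to the end.
Applying that to "fire" gives "iref".

iref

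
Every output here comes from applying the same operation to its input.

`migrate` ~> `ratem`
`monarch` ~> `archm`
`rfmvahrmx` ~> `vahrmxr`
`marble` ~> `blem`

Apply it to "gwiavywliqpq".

avywliqpqg

The rule is to move the first 3 characters to the end (rotate left by 3), then delete the last 2 characters.
"gwiavywliqpq" → "avywliqpqgwi" → "avywliqpqg".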